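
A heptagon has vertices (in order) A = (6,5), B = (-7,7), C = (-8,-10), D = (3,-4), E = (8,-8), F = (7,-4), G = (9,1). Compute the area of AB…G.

Apply Gauss's area formula: 2A = Σ (x_i·y_{i+1} − x_{i+1}·y_i), indices taken mod 7.
Σ = (77) + (126) + (62) + (8) + (24) + (43) + (39) = 379
Area = |Σ|/2 = 189.5.

189.5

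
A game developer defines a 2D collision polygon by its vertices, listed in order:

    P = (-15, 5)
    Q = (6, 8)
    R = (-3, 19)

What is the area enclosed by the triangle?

Apply the shoelace (surveyor's) formula: 2A = Σ (x_i·y_{i+1} − x_{i+1}·y_i), indices taken mod 3.
Σ = (-150) + (138) + (270) = 258
Area = |Σ|/2 = 129.

129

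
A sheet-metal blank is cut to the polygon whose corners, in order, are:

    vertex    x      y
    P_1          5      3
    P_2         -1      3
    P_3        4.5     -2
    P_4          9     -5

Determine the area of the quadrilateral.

27

Apply the shoelace (surveyor's) formula: 2A = Σ (x_i·y_{i+1} − x_{i+1}·y_i), indices taken mod 4.
Cross-terms: 18, -11.5, -4.5, 52  ⇒  Σ = 54
Area = |Σ|/2 = 27.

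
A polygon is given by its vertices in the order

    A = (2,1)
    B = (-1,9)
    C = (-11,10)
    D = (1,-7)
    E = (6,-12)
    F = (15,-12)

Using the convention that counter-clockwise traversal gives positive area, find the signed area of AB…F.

Apply the shoelace formula: 2A = Σ (x_i·y_{i+1} − x_{i+1}·y_i), indices taken mod 6.
Cross-terms: 19, 89, 67, 30, 108, 39  ⇒  Σ = 352
Signed area = Σ/2 = 176 (positive ⇒ counter-clockwise traversal).

176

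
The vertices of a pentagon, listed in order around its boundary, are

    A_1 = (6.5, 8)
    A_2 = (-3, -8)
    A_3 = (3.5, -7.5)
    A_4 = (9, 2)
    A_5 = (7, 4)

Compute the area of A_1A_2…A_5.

74.5

Cross-terms: -28, 50.5, 74.5, 22, 30  ⇒  Σ = 149
Area = |Σ|/2 = 74.5.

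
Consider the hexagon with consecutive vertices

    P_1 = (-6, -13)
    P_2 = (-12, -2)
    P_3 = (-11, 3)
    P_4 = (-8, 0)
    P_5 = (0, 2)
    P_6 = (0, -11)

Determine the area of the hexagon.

Apply the shoelace formula: 2A = Σ (x_i·y_{i+1} − x_{i+1}·y_i), indices taken mod 6.
Cross-terms: -144, -58, 24, -16, 0, -66  ⇒  Σ = -260
Area = |Σ|/2 = 130.

130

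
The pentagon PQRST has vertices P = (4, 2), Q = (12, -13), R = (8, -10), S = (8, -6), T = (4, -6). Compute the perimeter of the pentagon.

|PQ| = √((8)² + (-15)²) = √289 = 17
|QR| = √((-4)² + (3)²) = √25 = 5
|RS| = √((0)² + (4)²) = √16 = 4
|ST| = √((-4)² + (0)²) = √16 = 4
|TP| = √((0)² + (8)²) = √64 = 8
Perimeter = 17 + 5 + 4 + 4 + 8 = 38.

38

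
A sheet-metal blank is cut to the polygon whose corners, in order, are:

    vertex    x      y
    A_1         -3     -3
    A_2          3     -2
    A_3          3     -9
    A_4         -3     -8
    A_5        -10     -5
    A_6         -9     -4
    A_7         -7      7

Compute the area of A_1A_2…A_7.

Apply the surveyor's formula: 2A = Σ (x_i·y_{i+1} − x_{i+1}·y_i), indices taken mod 7.
A_1→A_2: (-3)(-2) − (3)(-3) = 15
A_2→A_3: (3)(-9) − (3)(-2) = -21
A_3→A_4: (3)(-8) − (-3)(-9) = -51
A_4→A_5: (-3)(-5) − (-10)(-8) = -65
A_5→A_6: (-10)(-4) − (-9)(-5) = -5
A_6→A_7: (-9)(7) − (-7)(-4) = -91
A_7→A_1: (-7)(-3) − (-3)(7) = 42
Σ = -176
Area = |Σ|/2 = 88.

88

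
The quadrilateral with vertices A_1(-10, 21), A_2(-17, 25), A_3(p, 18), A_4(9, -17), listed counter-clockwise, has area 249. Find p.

-20

The doubled signed area Σ (x_i y_{i+1} − x_{i+1} y_i) is linear in p.
With p=0 it equals -342; the coefficient of p is -42 (from the two edges through A_3).
So -42·p + -342 = 2·249 = 498 ⇒ p = -20.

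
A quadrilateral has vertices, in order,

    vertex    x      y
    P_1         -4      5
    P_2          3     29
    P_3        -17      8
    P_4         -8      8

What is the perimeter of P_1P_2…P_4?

|P_1P_2| = √((7)² + (24)²) = √625 = 25
|P_2P_3| = √((-20)² + (-21)²) = √841 = 29
|P_3P_4| = √((9)² + (0)²) = √81 = 9
|P_4P_1| = √((4)² + (-3)²) = √25 = 5
Perimeter = 25 + 29 + 9 + 5 = 68.

68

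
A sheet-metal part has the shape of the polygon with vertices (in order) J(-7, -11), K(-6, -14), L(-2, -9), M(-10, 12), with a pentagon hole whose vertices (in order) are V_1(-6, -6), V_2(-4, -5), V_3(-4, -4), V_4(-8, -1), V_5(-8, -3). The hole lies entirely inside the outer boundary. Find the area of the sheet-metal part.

59

Outer boundary:
Apply Gauss's area formula: 2A = Σ (x_i·y_{i+1} − x_{i+1}·y_i), indices taken mod 4.
Σ = (32) + (26) + (-114) + (194) = 138
Area = |Σ|/2 = 69.
Hole:
Apply the shoelace formula: 2A = Σ (x_i·y_{i+1} − x_{i+1}·y_i), indices taken mod 5.
Σ = (6) + (-4) + (-28) + (16) + (30) = 20
Area = |Σ|/2 = 10.
Net area = 69 − 10 = 59.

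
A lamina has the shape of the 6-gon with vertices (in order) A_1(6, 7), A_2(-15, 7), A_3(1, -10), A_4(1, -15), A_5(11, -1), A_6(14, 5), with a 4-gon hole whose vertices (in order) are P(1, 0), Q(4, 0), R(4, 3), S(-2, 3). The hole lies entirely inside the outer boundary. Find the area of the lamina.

Outer boundary:
Apply the surveyor's formula: 2A = Σ (x_i·y_{i+1} − x_{i+1}·y_i), indices taken mod 6.
Σ = (147) + (143) + (-5) + (164) + (69) + (68) = 586
Area = |Σ|/2 = 293.
Hole:
Cross-terms: 0, 12, 18, -3  ⇒  Σ = 27
Area = |Σ|/2 = 13.5.
Net area = 293 − 13.5 = 279.5.

279.5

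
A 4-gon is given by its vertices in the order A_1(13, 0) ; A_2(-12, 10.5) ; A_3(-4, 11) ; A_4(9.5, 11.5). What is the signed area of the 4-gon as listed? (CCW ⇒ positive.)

Cross-terms: 136.5, -90, -150.5, -149.5  ⇒  Σ = -253.5
Signed area = Σ/2 = -126.75 (negative ⇒ clockwise traversal).

-126.75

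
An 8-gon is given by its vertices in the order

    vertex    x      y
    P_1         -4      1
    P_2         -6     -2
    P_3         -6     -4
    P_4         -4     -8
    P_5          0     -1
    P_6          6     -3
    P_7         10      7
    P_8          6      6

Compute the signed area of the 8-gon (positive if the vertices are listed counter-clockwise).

94

Σ = (14) + (12) + (32) + (4) + (6) + (72) + (18) + (30) = 188
Signed area = Σ/2 = 94 (positive ⇒ counter-clockwise traversal).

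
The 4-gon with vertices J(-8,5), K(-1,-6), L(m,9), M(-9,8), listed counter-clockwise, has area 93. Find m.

The doubled signed area Σ (x_i y_{i+1} − x_{i+1} y_i) is linear in m.
With m=0 it equals 144; the coefficient of m is 14 (from the two edges through L).
So 14·m + 144 = 2·93 = 186 ⇒ m = 3.

3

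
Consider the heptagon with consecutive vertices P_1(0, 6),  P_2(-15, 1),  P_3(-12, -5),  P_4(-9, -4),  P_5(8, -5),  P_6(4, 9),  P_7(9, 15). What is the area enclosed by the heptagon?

Apply the shoelace (surveyor's) formula: 2A = Σ (x_i·y_{i+1} − x_{i+1}·y_i), indices taken mod 7.
Σ = (90) + (87) + (3) + (77) + (92) + (-21) + (54) = 382
Area = |Σ|/2 = 191.

191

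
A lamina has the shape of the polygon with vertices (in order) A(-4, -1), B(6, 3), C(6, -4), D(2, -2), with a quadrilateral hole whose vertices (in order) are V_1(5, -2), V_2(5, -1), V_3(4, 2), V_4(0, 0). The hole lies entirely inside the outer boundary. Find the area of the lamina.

Outer boundary:
Σ = (-6) + (-42) + (-4) + (-10) = -62
Area = |Σ|/2 = 31.
Hole:
Σ = (5) + (14) + (0) + (0) = 19
Area = |Σ|/2 = 9.5.
Net area = 31 − 9.5 = 21.5.

21.5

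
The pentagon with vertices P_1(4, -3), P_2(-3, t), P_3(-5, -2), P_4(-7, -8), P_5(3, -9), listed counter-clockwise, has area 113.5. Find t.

The doubled signed area Σ (x_i y_{i+1} − x_{i+1} y_i) is linear in t.
With t=0 it equals 137; the coefficient of t is 9 (from the two edges through P_2).
So 9·t + 137 = 2·113.5 = 227 ⇒ t = 10.

10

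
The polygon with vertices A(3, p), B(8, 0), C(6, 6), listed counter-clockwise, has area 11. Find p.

The doubled signed area Σ (x_i y_{i+1} − x_{i+1} y_i) is linear in p.
With p=0 it equals 30; the coefficient of p is -2 (from the two edges through A).
So -2·p + 30 = 2·11 = 22 ⇒ p = 4.

4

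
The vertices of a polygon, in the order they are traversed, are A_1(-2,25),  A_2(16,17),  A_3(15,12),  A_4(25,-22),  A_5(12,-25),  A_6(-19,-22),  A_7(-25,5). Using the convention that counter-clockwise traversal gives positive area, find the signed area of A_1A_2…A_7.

-1743.5

Apply the surveyor's formula: 2A = Σ (x_i·y_{i+1} − x_{i+1}·y_i), indices taken mod 7.
Cross-terms: -434, -63, -630, -361, -739, -645, -615  ⇒  Σ = -3487
Signed area = Σ/2 = -1743.5 (negative ⇒ clockwise traversal).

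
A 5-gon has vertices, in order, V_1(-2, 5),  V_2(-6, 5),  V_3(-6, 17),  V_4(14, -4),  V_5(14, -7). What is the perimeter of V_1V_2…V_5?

68

|V_1V_2| = √((-4)² + (0)²) = √16 = 4
|V_2V_3| = √((0)² + (12)²) = √144 = 12
|V_3V_4| = √((20)² + (-21)²) = √841 = 29
|V_4V_5| = √((0)² + (-3)²) = √9 = 3
|V_5V_1| = √((-16)² + (12)²) = √400 = 20
Perimeter = 4 + 12 + 29 + 3 + 20 = 68.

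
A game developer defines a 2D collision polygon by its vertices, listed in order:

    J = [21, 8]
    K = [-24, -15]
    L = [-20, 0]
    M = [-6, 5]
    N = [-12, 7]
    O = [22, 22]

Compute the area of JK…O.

604.5

Apply the shoelace (surveyor's) formula: 2A = Σ (x_i·y_{i+1} − x_{i+1}·y_i), indices taken mod 6.
Cross-terms: -123, -300, -100, 18, -418, -286  ⇒  Σ = -1209
Area = |Σ|/2 = 604.5.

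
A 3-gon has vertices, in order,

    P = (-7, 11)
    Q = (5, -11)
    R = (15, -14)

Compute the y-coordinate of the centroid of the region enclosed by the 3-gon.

Apply the shoelace (surveyor's) formula. First the cross-terms c_i = x_i·y_{i+1} − x_{i+1}·y_i:
  22, 95, 67  ⇒  2A = 184, A = 92.
Then Σ (y_i + y_{i+1})·c_i = -2576, so ȳ = -2576 / (6·92) = -14/3.

-14/3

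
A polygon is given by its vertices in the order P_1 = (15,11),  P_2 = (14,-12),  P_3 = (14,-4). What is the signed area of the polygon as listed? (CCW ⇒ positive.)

Apply the surveyor's formula: 2A = Σ (x_i·y_{i+1} − x_{i+1}·y_i), indices taken mod 3.
Σ = (-334) + (112) + (214) = -8
Signed area = Σ/2 = -4 (negative ⇒ clockwise traversal).

-4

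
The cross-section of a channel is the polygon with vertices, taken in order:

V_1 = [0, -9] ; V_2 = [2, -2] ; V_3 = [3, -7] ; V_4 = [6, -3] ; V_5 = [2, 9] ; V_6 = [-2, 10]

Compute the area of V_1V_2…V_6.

Apply the shoelace (surveyor's) formula: 2A = Σ (x_i·y_{i+1} − x_{i+1}·y_i), indices taken mod 6.
V_1→V_2: (0)(-2) − (2)(-9) = 18
V_2→V_3: (2)(-7) − (3)(-2) = -8
V_3→V_4: (3)(-3) − (6)(-7) = 33
V_4→V_5: (6)(9) − (2)(-3) = 60
V_5→V_6: (2)(10) − (-2)(9) = 38
V_6→V_1: (-2)(-9) − (0)(10) = 18
Σ = 159
Area = |Σ|/2 = 79.5.

79.5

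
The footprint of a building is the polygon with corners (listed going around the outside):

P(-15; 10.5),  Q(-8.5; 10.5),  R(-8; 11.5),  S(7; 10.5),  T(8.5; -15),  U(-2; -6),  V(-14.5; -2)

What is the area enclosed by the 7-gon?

393.5

Apply the shoelace (surveyor's) formula: 2A = Σ (x_i·y_{i+1} − x_{i+1}·y_i), indices taken mod 7.
P→Q: (-15)(10.5) − (-8.5)(10.5) = -68.25
Q→R: (-8.5)(11.5) − (-8)(10.5) = -13.75
R→S: (-8)(10.5) − (7)(11.5) = -164.5
S→T: (7)(-15) − (8.5)(10.5) = -194.25
T→U: (8.5)(-6) − (-2)(-15) = -81
U→V: (-2)(-2) − (-14.5)(-6) = -83
V→P: (-14.5)(10.5) − (-15)(-2) = -182.25
Σ = -787
Area = |Σ|/2 = 393.5.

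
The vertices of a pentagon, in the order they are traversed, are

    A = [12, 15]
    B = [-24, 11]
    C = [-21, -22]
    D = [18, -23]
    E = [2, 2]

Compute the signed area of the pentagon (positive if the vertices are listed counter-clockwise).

Cross-terms: 492, 759, 879, 82, 6  ⇒  Σ = 2218
Signed area = Σ/2 = 1109 (positive ⇒ counter-clockwise traversal).

1109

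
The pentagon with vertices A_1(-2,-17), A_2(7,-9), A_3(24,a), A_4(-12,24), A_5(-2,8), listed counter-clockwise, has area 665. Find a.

21

The doubled signed area Σ (x_i y_{i+1} − x_{i+1} y_i) is linear in a.
With a=0 it equals 931; the coefficient of a is 19 (from the two edges through A_3).
So 19·a + 931 = 2·665 = 1330 ⇒ a = 21.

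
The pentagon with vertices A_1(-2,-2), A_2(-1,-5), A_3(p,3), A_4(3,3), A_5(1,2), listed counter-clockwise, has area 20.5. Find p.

Write out the shoelace sum; only the two edges meeting at A_3 involve p:
2·Area = [((-1)·3 − p·(-5)) + (p·3 − 3·3)] + 13
       = 8·p + 1 = 41
⇒ p = 5.

5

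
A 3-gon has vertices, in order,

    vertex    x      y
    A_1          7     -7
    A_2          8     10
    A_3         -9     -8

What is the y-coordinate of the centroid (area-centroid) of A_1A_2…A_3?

-5/3

Apply the shoelace formula. First the cross-terms c_i = x_i·y_{i+1} − x_{i+1}·y_i:
  126, 26, 119  ⇒  2A = 271, A = 135.5.
Then Σ (y_i + y_{i+1})·c_i = -1355, so ȳ = -1355 / (6·135.5) = -5/3.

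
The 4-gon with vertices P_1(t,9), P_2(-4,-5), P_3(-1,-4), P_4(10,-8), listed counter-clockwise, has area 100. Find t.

The doubled signed area Σ (x_i y_{i+1} − x_{i+1} y_i) is linear in t.
With t=0 it equals 185; the coefficient of t is 3 (from the two edges through P_1).
So 3·t + 185 = 2·100 = 200 ⇒ t = 5.

5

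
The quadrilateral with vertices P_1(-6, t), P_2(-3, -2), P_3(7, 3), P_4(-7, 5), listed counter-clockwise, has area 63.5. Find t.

-6

Write out the shoelace sum; only the two edges meeting at P_1 involve t:
2·Area = [((-7)·t − (-6)·5) + ((-6)·(-2) − (-3)·t)] + 61
       = -4·t + 103 = 127
⇒ t = -6.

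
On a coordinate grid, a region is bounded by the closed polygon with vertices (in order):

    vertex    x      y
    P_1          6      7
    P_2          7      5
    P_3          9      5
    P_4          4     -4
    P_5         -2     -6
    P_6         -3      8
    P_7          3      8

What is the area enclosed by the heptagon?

113

Cross-terms: -19, -10, -56, -32, -34, -48, -27  ⇒  Σ = -226
Area = |Σ|/2 = 113.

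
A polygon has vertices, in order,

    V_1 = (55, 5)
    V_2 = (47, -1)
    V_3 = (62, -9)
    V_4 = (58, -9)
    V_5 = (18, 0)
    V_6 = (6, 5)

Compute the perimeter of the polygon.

134

|V_1V_2| = √((-8)² + (-6)²) = √100 = 10
|V_2V_3| = √((15)² + (-8)²) = √289 = 17
|V_3V_4| = √((-4)² + (0)²) = √16 = 4
|V_4V_5| = √((-40)² + (9)²) = √1681 = 41
|V_5V_6| = √((-12)² + (5)²) = √169 = 13
|V_6V_1| = √((49)² + (0)²) = √2401 = 49
Perimeter = 10 + 17 + 4 + 41 + 13 + 49 = 134.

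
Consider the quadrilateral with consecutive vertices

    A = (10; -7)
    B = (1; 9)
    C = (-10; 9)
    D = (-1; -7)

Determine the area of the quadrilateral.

Apply the surveyor's formula: 2A = Σ (x_i·y_{i+1} − x_{i+1}·y_i), indices taken mod 4.
Σ = (97) + (99) + (79) + (77) = 352
Area = |Σ|/2 = 176.

176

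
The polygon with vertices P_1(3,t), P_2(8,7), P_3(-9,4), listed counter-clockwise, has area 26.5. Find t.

3

The doubled signed area Σ (x_i y_{i+1} − x_{i+1} y_i) is linear in t.
With t=0 it equals 104; the coefficient of t is -17 (from the two edges through P_1).
So -17·t + 104 = 2·26.5 = 53 ⇒ t = 3.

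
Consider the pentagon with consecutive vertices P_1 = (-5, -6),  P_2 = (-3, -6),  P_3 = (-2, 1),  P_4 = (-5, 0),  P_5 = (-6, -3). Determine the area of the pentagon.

Apply the shoelace formula: 2A = Σ (x_i·y_{i+1} − x_{i+1}·y_i), indices taken mod 5.
P_1→P_2: (-5)(-6) − (-3)(-6) = 12
P_2→P_3: (-3)(1) − (-2)(-6) = -15
P_3→P_4: (-2)(0) − (-5)(1) = 5
P_4→P_5: (-5)(-3) − (-6)(0) = 15
P_5→P_1: (-6)(-6) − (-5)(-3) = 21
Σ = 38
Area = |Σ|/2 = 19.

19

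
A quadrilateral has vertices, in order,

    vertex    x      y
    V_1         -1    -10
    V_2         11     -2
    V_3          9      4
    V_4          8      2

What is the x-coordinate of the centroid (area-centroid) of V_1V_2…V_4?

788/123

Apply the shoelace (surveyor's) formula. First the cross-terms c_i = x_i·y_{i+1} − x_{i+1}·y_i:
  112, 62, -14, -78  ⇒  2A = 82, A = 41.
Then Σ (x_i + x_{i+1})·c_i = 1576, so x̄ = 1576 / (6·41) = 788/123.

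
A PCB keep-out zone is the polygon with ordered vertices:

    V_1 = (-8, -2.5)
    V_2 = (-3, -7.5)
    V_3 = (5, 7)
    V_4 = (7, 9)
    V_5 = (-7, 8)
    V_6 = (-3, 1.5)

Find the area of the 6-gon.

Apply the shoelace (surveyor's) formula: 2A = Σ (x_i·y_{i+1} − x_{i+1}·y_i), indices taken mod 6.
Cross-terms: 52.5, 16.5, -4, 119, 13.5, 19.5  ⇒  Σ = 217
Area = |Σ|/2 = 108.5.

108.5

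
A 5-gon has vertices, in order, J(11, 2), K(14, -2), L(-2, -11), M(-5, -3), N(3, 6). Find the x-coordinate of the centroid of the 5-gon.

277/78

Apply the surveyor's formula. First the cross-terms c_i = x_i·y_{i+1} − x_{i+1}·y_i:
  -50, -158, -49, -21, -60  ⇒  2A = -338, A = -169.
Then Σ (x_i + x_{i+1})·c_i = -3601, so x̄ = -3601 / (6·(-169)) = 277/78.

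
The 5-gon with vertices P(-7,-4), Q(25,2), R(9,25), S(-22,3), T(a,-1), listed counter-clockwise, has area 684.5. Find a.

-12

Write out the shoelace sum; only the two edges meeting at T involve a:
2·Area = [((-22)·(-1) − a·3) + (a·(-4) − (-7)·(-1))] + 1270
       = -7·a + 1285 = 1369
⇒ a = -12.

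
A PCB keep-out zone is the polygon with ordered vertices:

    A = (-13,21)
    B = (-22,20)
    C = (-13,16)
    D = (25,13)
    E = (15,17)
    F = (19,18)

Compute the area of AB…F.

175.5

Σ = (202) + (-92) + (-569) + (230) + (-53) + (633) = 351
Area = |Σ|/2 = 175.5.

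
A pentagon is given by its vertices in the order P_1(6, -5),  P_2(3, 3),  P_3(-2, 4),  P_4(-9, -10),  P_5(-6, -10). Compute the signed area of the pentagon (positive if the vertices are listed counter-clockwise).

Σ = (33) + (18) + (56) + (30) + (90) = 227
Signed area = Σ/2 = 113.5 (positive ⇒ counter-clockwise traversal).

113.5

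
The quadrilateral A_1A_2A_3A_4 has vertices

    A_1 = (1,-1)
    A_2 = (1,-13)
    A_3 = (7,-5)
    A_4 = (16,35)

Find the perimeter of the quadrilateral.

102

|A_1A_2| = √((0)² + (-12)²) = √144 = 12
|A_2A_3| = √((6)² + (8)²) = √100 = 10
|A_3A_4| = √((9)² + (40)²) = √1681 = 41
|A_4A_1| = √((-15)² + (-36)²) = √1521 = 39
Perimeter = 12 + 10 + 41 + 39 = 102.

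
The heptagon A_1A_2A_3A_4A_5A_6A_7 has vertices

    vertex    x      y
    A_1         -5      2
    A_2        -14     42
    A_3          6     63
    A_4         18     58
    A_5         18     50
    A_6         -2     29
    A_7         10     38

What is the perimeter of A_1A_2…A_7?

174

|A_1A_2| = √((-9)² + (40)²) = √1681 = 41
|A_2A_3| = √((20)² + (21)²) = √841 = 29
|A_3A_4| = √((12)² + (-5)²) = √169 = 13
|A_4A_5| = √((0)² + (-8)²) = √64 = 8
|A_5A_6| = √((-20)² + (-21)²) = √841 = 29
|A_6A_7| = √((12)² + (9)²) = √225 = 15
|A_7A_1| = √((-15)² + (-36)²) = √1521 = 39
Perimeter = 41 + 29 + 13 + 8 + 29 + 15 + 39 = 174.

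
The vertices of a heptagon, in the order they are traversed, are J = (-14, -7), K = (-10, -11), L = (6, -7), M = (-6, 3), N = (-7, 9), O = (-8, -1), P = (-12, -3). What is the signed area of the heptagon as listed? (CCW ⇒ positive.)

148

Σ = (84) + (136) + (-24) + (-33) + (79) + (12) + (42) = 296
Signed area = Σ/2 = 148 (positive ⇒ counter-clockwise traversal).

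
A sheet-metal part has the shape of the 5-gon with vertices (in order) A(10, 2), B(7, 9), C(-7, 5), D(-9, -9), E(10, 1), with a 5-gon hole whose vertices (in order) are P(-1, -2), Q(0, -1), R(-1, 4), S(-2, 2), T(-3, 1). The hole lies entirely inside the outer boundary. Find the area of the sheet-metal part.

Outer boundary:
A→B: (10)(9) − (7)(2) = 76
B→C: (7)(5) − (-7)(9) = 98
C→D: (-7)(-9) − (-9)(5) = 108
D→E: (-9)(1) − (10)(-9) = 81
E→A: (10)(2) − (10)(1) = 10
Σ = 373
Area = |Σ|/2 = 186.5.
Hole:
Apply Gauss's area formula: 2A = Σ (x_i·y_{i+1} − x_{i+1}·y_i), indices taken mod 5.
Σ = (1) + (-1) + (6) + (4) + (7) = 17
Area = |Σ|/2 = 8.5.
Net area = 186.5 − 8.5 = 178.

178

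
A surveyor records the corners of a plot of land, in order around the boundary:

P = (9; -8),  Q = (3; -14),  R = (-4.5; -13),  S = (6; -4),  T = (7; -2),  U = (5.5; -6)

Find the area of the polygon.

56.5

Apply the shoelace (surveyor's) formula: 2A = Σ (x_i·y_{i+1} − x_{i+1}·y_i), indices taken mod 6.
Cross-terms: -102, -102, 96, 16, -31, 10  ⇒  Σ = -113
Area = |Σ|/2 = 56.5.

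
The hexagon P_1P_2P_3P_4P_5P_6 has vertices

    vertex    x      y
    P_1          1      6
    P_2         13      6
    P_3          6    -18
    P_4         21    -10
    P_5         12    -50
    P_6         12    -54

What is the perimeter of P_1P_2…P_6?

160

|P_1P_2| = √((12)² + (0)²) = √144 = 12
|P_2P_3| = √((-7)² + (-24)²) = √625 = 25
|P_3P_4| = √((15)² + (8)²) = √289 = 17
|P_4P_5| = √((-9)² + (-40)²) = √1681 = 41
|P_5P_6| = √((0)² + (-4)²) = √16 = 4
|P_6P_1| = √((-11)² + (60)²) = √3721 = 61
Perimeter = 12 + 25 + 17 + 41 + 4 + 61 = 160.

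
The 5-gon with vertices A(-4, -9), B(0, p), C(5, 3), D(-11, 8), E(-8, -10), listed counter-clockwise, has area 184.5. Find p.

-10

The doubled signed area Σ (x_i y_{i+1} − x_{i+1} y_i) is linear in p.
With p=0 it equals 279; the coefficient of p is -9 (from the two edges through B).
So -9·p + 279 = 2·184.5 = 369 ⇒ p = -10.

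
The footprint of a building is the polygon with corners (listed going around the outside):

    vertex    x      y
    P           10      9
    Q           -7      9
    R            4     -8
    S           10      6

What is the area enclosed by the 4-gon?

Cross-terms: 153, 20, 104, 30  ⇒  Σ = 307
Area = |Σ|/2 = 153.5.

153.5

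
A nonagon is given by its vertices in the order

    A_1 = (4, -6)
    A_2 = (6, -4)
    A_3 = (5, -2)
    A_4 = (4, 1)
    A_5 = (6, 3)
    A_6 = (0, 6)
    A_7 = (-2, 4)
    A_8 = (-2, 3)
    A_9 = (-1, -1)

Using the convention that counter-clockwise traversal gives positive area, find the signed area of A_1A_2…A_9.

Apply the surveyor's formula: 2A = Σ (x_i·y_{i+1} − x_{i+1}·y_i), indices taken mod 9.
Cross-terms: 20, 8, 13, 6, 36, 12, 2, 5, 10  ⇒  Σ = 112
Signed area = Σ/2 = 56 (positive ⇒ counter-clockwise traversal).

56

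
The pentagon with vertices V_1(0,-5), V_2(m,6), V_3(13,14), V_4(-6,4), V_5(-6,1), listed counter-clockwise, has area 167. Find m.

The doubled signed area Σ (x_i y_{i+1} − x_{i+1} y_i) is linear in m.
With m=0 it equals 106; the coefficient of m is 19 (from the two edges through V_2).
So 19·m + 106 = 2·167 = 334 ⇒ m = 12.

12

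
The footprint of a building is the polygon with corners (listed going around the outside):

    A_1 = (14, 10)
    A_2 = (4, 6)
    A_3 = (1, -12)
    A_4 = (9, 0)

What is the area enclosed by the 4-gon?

Cross-terms: 44, -54, 108, 90  ⇒  Σ = 188
Area = |Σ|/2 = 94.

94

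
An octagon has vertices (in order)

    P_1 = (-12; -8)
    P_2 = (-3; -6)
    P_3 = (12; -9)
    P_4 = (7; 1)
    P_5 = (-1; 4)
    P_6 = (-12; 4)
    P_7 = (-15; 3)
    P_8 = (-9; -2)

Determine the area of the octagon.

212

P_1→P_2: (-12)(-6) − (-3)(-8) = 48
P_2→P_3: (-3)(-9) − (12)(-6) = 99
P_3→P_4: (12)(1) − (7)(-9) = 75
P_4→P_5: (7)(4) − (-1)(1) = 29
P_5→P_6: (-1)(4) − (-12)(4) = 44
P_6→P_7: (-12)(3) − (-15)(4) = 24
P_7→P_8: (-15)(-2) − (-9)(3) = 57
P_8→P_1: (-9)(-8) − (-12)(-2) = 48
Σ = 424
Area = |Σ|/2 = 212.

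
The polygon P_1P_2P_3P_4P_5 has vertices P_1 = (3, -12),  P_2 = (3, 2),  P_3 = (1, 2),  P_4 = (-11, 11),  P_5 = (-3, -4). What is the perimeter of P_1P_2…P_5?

|P_1P_2| = √((0)² + (14)²) = √196 = 14
|P_2P_3| = √((-2)² + (0)²) = √4 = 2
|P_3P_4| = √((-12)² + (9)²) = √225 = 15
|P_4P_5| = √((8)² + (-15)²) = √289 = 17
|P_5P_1| = √((6)² + (-8)²) = √100 = 10
Perimeter = 14 + 2 + 15 + 17 + 10 = 58.

58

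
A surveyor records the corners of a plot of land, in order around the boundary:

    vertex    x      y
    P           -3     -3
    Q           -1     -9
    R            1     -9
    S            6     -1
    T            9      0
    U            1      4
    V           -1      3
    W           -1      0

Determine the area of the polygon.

76.5

Apply the shoelace formula: 2A = Σ (x_i·y_{i+1} − x_{i+1}·y_i), indices taken mod 8.
P→Q: (-3)(-9) − (-1)(-3) = 24
Q→R: (-1)(-9) − (1)(-9) = 18
R→S: (1)(-1) − (6)(-9) = 53
S→T: (6)(0) − (9)(-1) = 9
T→U: (9)(4) − (1)(0) = 36
U→V: (1)(3) − (-1)(4) = 7
V→W: (-1)(0) − (-1)(3) = 3
W→P: (-1)(-3) − (-3)(0) = 3
Σ = 153
Area = |Σ|/2 = 76.5.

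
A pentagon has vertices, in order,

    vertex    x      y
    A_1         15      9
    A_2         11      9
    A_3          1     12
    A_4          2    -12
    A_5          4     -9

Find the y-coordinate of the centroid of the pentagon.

Apply the surveyor's formula. First the cross-terms c_i = x_i·y_{i+1} − x_{i+1}·y_i:
  36, 123, -36, 30, 171  ⇒  2A = 324, A = 162.
Then Σ (y_i + y_{i+1})·c_i = 2601, so ȳ = 2601 / (6·162) = 289/108.

289/108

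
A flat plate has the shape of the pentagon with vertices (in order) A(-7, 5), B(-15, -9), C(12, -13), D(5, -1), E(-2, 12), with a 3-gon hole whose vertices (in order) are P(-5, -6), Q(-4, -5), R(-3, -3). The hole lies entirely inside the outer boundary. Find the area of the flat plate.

Outer boundary:
Apply the surveyor's formula: 2A = Σ (x_i·y_{i+1} − x_{i+1}·y_i), indices taken mod 5.
Cross-terms: 138, 303, 53, 58, 74  ⇒  Σ = 626
Area = |Σ|/2 = 313.
Hole:
Apply the shoelace (surveyor's) formula: 2A = Σ (x_i·y_{i+1} − x_{i+1}·y_i), indices taken mod 3.
P→Q: (-5)(-5) − (-4)(-6) = 1
Q→R: (-4)(-3) − (-3)(-5) = -3
R→P: (-3)(-6) − (-5)(-3) = 3
Σ = 1
Area = |Σ|/2 = 0.5.
Net area = 313 − 0.5 = 312.5.

312.5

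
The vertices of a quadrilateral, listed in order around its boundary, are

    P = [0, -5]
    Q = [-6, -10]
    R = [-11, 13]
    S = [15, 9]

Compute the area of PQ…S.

Apply the surveyor's formula: 2A = Σ (x_i·y_{i+1} − x_{i+1}·y_i), indices taken mod 4.
Σ = (-30) + (-188) + (-294) + (-75) = -587
Area = |Σ|/2 = 293.5.

293.5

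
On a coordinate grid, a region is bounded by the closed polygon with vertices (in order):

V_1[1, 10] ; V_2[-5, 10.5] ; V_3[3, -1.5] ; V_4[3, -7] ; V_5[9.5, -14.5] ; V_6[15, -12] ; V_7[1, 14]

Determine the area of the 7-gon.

182.25

Σ = (60.5) + (-24) + (-16.5) + (23) + (103.5) + (222) + (-4) = 364.5
Area = |Σ|/2 = 182.25.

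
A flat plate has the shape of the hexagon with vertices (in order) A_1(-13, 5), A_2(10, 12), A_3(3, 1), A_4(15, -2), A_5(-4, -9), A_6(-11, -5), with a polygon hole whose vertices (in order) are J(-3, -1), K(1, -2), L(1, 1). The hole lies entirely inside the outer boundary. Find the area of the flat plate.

291.5

Outer boundary:
Σ = (-206) + (-26) + (-21) + (-143) + (-79) + (-120) = -595
Area = |Σ|/2 = 297.5.
Hole:
Σ = (7) + (3) + (2) = 12
Area = |Σ|/2 = 6.
Net area = 297.5 − 6 = 291.5.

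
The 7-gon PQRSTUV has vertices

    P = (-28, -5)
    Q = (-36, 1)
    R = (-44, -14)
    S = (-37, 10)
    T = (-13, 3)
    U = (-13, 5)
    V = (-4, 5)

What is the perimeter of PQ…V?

114

|PQ| = √((-8)² + (6)²) = √100 = 10
|QR| = √((-8)² + (-15)²) = √289 = 17
|RS| = √((7)² + (24)²) = √625 = 25
|ST| = √((24)² + (-7)²) = √625 = 25
|TU| = √((0)² + (2)²) = √4 = 2
|UV| = √((9)² + (0)²) = √81 = 9
|VP| = √((-24)² + (-10)²) = √676 = 26
Perimeter = 10 + 17 + 25 + 25 + 2 + 9 + 26 = 114.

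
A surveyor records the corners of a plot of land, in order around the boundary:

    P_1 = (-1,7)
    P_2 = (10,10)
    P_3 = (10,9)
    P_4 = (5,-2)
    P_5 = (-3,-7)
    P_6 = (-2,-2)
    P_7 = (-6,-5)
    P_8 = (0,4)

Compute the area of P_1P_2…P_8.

Apply the shoelace (surveyor's) formula: 2A = Σ (x_i·y_{i+1} − x_{i+1}·y_i), indices taken mod 8.
Σ = (-80) + (-10) + (-65) + (-41) + (-8) + (-2) + (-24) + (4) = -226
Area = |Σ|/2 = 113.

113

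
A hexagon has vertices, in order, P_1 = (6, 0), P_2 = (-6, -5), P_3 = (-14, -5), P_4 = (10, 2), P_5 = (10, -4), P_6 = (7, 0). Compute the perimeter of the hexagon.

|P_1P_2| = √((-12)² + (-5)²) = √169 = 13
|P_2P_3| = √((-8)² + (0)²) = √64 = 8
|P_3P_4| = √((24)² + (7)²) = √625 = 25
|P_4P_5| = √((0)² + (-6)²) = √36 = 6
|P_5P_6| = √((-3)² + (4)²) = √25 = 5
|P_6P_1| = √((-1)² + (0)²) = √1 = 1
Perimeter = 13 + 8 + 25 + 6 + 5 + 1 = 58.

58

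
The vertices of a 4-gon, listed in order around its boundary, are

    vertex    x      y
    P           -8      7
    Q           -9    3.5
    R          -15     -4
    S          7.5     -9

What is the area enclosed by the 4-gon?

134.5

Apply the shoelace formula: 2A = Σ (x_i·y_{i+1} − x_{i+1}·y_i), indices taken mod 4.
Cross-terms: 35, 88.5, 165, -19.5  ⇒  Σ = 269
Area = |Σ|/2 = 134.5.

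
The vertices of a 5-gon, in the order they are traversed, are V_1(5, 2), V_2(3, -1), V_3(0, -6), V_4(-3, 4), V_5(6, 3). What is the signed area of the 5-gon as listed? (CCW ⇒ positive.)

-41.5

Apply Gauss's area formula: 2A = Σ (x_i·y_{i+1} − x_{i+1}·y_i), indices taken mod 5.
Σ = (-11) + (-18) + (-18) + (-33) + (-3) = -83
Signed area = Σ/2 = -41.5 (negative ⇒ clockwise traversal).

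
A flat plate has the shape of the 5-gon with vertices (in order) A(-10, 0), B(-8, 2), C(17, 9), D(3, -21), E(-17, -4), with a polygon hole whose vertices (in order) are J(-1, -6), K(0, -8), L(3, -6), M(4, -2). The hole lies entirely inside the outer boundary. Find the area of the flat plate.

Outer boundary:
Apply the shoelace formula: 2A = Σ (x_i·y_{i+1} − x_{i+1}·y_i), indices taken mod 5.
A→B: (-10)(2) − (-8)(0) = -20
B→C: (-8)(9) − (17)(2) = -106
C→D: (17)(-21) − (3)(9) = -384
D→E: (3)(-4) − (-17)(-21) = -369
E→A: (-17)(0) − (-10)(-4) = -40
Σ = -919
Area = |Σ|/2 = 459.5.
Hole:
Apply the shoelace formula: 2A = Σ (x_i·y_{i+1} − x_{i+1}·y_i), indices taken mod 4.
J→K: (-1)(-8) − (0)(-6) = 8
K→L: (0)(-6) − (3)(-8) = 24
L→M: (3)(-2) − (4)(-6) = 18
M→J: (4)(-6) − (-1)(-2) = -26
Σ = 24
Area = |Σ|/2 = 12.
Net area = 459.5 − 12 = 447.5.

447.5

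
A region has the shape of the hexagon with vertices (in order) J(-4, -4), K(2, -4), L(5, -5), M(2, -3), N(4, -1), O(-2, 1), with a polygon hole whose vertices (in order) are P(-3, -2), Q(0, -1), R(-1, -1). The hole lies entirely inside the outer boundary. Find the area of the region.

26

Outer boundary:
Apply the surveyor's formula: 2A = Σ (x_i·y_{i+1} − x_{i+1}·y_i), indices taken mod 6.
J→K: (-4)(-4) − (2)(-4) = 24
K→L: (2)(-5) − (5)(-4) = 10
L→M: (5)(-3) − (2)(-5) = -5
M→N: (2)(-1) − (4)(-3) = 10
N→O: (4)(1) − (-2)(-1) = 2
O→J: (-2)(-4) − (-4)(1) = 12
Σ = 53
Area = |Σ|/2 = 26.5.
Hole:
Apply Gauss's area formula: 2A = Σ (x_i·y_{i+1} − x_{i+1}·y_i), indices taken mod 3.
Σ = (3) + (-1) + (-1) = 1
Area = |Σ|/2 = 0.5.
Net area = 26.5 − 0.5 = 26.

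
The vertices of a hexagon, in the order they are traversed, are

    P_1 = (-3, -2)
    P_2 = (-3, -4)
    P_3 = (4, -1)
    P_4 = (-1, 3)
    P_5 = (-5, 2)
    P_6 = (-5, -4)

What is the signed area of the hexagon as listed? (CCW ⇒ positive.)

Apply the surveyor's formula: 2A = Σ (x_i·y_{i+1} − x_{i+1}·y_i), indices taken mod 6.
Σ = (6) + (19) + (11) + (13) + (30) + (-2) = 77
Signed area = Σ/2 = 38.5 (positive ⇒ counter-clockwise traversal).

38.5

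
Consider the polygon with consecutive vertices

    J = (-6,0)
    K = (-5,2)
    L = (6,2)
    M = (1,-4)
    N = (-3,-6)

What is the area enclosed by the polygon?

57

Σ = (-12) + (-22) + (-26) + (-18) + (-36) = -114
Area = |Σ|/2 = 57.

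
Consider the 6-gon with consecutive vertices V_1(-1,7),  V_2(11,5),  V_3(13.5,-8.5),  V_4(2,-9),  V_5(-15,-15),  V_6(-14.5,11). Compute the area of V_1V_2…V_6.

Apply the shoelace (surveyor's) formula: 2A = Σ (x_i·y_{i+1} − x_{i+1}·y_i), indices taken mod 6.
Σ = (-82) + (-161) + (-104.5) + (-165) + (-382.5) + (-90.5) = -985.5
Area = |Σ|/2 = 492.75.

492.75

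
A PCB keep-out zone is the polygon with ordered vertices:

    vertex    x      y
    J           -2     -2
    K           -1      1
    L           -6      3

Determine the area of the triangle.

Apply the shoelace (surveyor's) formula: 2A = Σ (x_i·y_{i+1} − x_{i+1}·y_i), indices taken mod 3.
Cross-terms: -4, 3, 18  ⇒  Σ = 17
Area = |Σ|/2 = 8.5.

8.5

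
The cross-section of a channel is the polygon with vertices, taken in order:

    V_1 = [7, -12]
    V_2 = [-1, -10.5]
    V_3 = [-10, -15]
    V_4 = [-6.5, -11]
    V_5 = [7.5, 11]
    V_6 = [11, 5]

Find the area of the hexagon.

201.25

Apply the shoelace formula: 2A = Σ (x_i·y_{i+1} − x_{i+1}·y_i), indices taken mod 6.
Cross-terms: -85.5, -90, 12.5, 11, -83.5, -167  ⇒  Σ = -402.5
Area = |Σ|/2 = 201.25.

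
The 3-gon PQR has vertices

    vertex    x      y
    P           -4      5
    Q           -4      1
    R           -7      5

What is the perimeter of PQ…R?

|PQ| = √((0)² + (-4)²) = √16 = 4
|QR| = √((-3)² + (4)²) = √25 = 5
|RP| = √((3)² + (0)²) = √9 = 3
Perimeter = 4 + 5 + 3 = 12.

12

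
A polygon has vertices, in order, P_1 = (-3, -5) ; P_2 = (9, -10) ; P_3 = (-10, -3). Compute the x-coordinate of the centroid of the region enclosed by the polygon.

Apply Gauss's area formula. First the cross-terms c_i = x_i·y_{i+1} − x_{i+1}·y_i:
  75, -127, 41  ⇒  2A = -11, A = -5.5.
Then Σ (x_i + x_{i+1})·c_i = 44, so x̄ = 44 / (6·(-5.5)) = -4/3.

-4/3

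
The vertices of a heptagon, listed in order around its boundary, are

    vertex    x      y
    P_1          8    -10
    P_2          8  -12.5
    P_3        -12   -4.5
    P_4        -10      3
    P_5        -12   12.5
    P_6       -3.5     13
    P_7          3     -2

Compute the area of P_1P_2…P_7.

Cross-terms: -20, -186, -81, -89, -112.25, -32, -14  ⇒  Σ = -534.25
Area = |Σ|/2 = 267.125.

267.125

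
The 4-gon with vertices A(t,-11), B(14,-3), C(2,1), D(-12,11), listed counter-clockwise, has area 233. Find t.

-9

Write out the shoelace sum; only the two edges meeting at A involve t:
2·Area = [((-12)·(-11) − t·11) + (t·(-3) − 14·(-11))] + 54
       = -14·t + 340 = 466
⇒ t = -9.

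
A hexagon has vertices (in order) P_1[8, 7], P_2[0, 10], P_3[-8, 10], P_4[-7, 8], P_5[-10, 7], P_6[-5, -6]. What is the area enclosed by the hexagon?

P_1→P_2: (8)(10) − (0)(7) = 80
P_2→P_3: (0)(10) − (-8)(10) = 80
P_3→P_4: (-8)(8) − (-7)(10) = 6
P_4→P_5: (-7)(7) − (-10)(8) = 31
P_5→P_6: (-10)(-6) − (-5)(7) = 95
P_6→P_1: (-5)(7) − (8)(-6) = 13
Σ = 305
Area = |Σ|/2 = 152.5.

152.5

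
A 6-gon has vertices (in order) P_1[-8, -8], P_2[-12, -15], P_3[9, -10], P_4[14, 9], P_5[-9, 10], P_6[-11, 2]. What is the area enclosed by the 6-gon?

458.5

Apply the shoelace formula: 2A = Σ (x_i·y_{i+1} − x_{i+1}·y_i), indices taken mod 6.
P_1→P_2: (-8)(-15) − (-12)(-8) = 24
P_2→P_3: (-12)(-10) − (9)(-15) = 255
P_3→P_4: (9)(9) − (14)(-10) = 221
P_4→P_5: (14)(10) − (-9)(9) = 221
P_5→P_6: (-9)(2) − (-11)(10) = 92
P_6→P_1: (-11)(-8) − (-8)(2) = 104
Σ = 917
Area = |Σ|/2 = 458.5.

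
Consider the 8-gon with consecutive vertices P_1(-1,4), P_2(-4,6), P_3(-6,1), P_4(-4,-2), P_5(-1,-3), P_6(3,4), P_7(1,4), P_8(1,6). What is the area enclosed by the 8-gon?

46.5

Apply the surveyor's formula: 2A = Σ (x_i·y_{i+1} − x_{i+1}·y_i), indices taken mod 8.
P_1→P_2: (-1)(6) − (-4)(4) = 10
P_2→P_3: (-4)(1) − (-6)(6) = 32
P_3→P_4: (-6)(-2) − (-4)(1) = 16
P_4→P_5: (-4)(-3) − (-1)(-2) = 10
P_5→P_6: (-1)(4) − (3)(-3) = 5
P_6→P_7: (3)(4) − (1)(4) = 8
P_7→P_8: (1)(6) − (1)(4) = 2
P_8→P_1: (1)(4) − (-1)(6) = 10
Σ = 93
Area = |Σ|/2 = 46.5.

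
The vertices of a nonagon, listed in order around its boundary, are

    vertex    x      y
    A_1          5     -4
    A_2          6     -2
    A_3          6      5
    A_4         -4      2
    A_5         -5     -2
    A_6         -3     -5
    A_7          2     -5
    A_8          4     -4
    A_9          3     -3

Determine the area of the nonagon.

Σ = (14) + (42) + (32) + (18) + (19) + (25) + (12) + (0) + (3) = 165
Area = |Σ|/2 = 82.5.

82.5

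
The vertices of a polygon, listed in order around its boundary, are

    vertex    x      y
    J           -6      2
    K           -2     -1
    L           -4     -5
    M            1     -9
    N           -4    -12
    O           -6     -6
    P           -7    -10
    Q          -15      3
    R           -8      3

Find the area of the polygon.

105.5

Apply the shoelace formula: 2A = Σ (x_i·y_{i+1} − x_{i+1}·y_i), indices taken mod 9.
J→K: (-6)(-1) − (-2)(2) = 10
K→L: (-2)(-5) − (-4)(-1) = 6
L→M: (-4)(-9) − (1)(-5) = 41
M→N: (1)(-12) − (-4)(-9) = -48
N→O: (-4)(-6) − (-6)(-12) = -48
O→P: (-6)(-10) − (-7)(-6) = 18
P→Q: (-7)(3) − (-15)(-10) = -171
Q→R: (-15)(3) − (-8)(3) = -21
R→J: (-8)(2) − (-6)(3) = 2
Σ = -211
Area = |Σ|/2 = 105.5.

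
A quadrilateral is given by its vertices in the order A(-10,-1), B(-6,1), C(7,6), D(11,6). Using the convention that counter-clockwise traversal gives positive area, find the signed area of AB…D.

-17

Apply Gauss's area formula: 2A = Σ (x_i·y_{i+1} − x_{i+1}·y_i), indices taken mod 4.
Σ = (-16) + (-43) + (-24) + (49) = -34
Signed area = Σ/2 = -17 (negative ⇒ clockwise traversal).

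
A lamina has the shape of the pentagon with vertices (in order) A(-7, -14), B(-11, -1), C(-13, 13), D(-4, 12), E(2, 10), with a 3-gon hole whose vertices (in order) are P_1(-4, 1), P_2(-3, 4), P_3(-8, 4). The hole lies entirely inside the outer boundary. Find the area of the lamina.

Outer boundary:
Σ = (-147) + (-156) + (-104) + (-64) + (42) = -429
Area = |Σ|/2 = 214.5.
Hole:
P_1→P_2: (-4)(4) − (-3)(1) = -13
P_2→P_3: (-3)(4) − (-8)(4) = 20
P_3→P_1: (-8)(1) − (-4)(4) = 8
Σ = 15
Area = |Σ|/2 = 7.5.
Net area = 214.5 − 7.5 = 207.

207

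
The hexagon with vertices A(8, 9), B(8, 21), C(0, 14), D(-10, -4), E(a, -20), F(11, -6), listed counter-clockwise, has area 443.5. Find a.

Write out the shoelace sum; only the two edges meeting at E involve a:
2·Area = [((-10)·(-20) − a·(-4)) + (a·(-6) − 11·(-20))] + 495
       = -2·a + 915 = 887
⇒ a = 14.

14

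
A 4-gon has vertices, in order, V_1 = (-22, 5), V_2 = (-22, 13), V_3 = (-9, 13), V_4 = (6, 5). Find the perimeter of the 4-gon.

|V_1V_2| = √((0)² + (8)²) = √64 = 8
|V_2V_3| = √((13)² + (0)²) = √169 = 13
|V_3V_4| = √((15)² + (-8)²) = √289 = 17
|V_4V_1| = √((-28)² + (0)²) = √784 = 28
Perimeter = 8 + 13 + 17 + 28 = 66.

66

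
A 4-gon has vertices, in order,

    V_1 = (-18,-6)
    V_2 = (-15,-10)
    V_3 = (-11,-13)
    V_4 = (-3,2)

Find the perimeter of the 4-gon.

44

|V_1V_2| = √((3)² + (-4)²) = √25 = 5
|V_2V_3| = √((4)² + (-3)²) = √25 = 5
|V_3V_4| = √((8)² + (15)²) = √289 = 17
|V_4V_1| = √((-15)² + (-8)²) = √289 = 17
Perimeter = 5 + 5 + 17 + 17 = 44.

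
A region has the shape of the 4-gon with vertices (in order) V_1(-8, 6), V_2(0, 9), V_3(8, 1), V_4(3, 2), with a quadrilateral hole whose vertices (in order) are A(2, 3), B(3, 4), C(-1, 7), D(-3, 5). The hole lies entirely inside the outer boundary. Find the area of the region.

38

Outer boundary:
Apply the shoelace formula: 2A = Σ (x_i·y_{i+1} − x_{i+1}·y_i), indices taken mod 4.
V_1→V_2: (-8)(9) − (0)(6) = -72
V_2→V_3: (0)(1) − (8)(9) = -72
V_3→V_4: (8)(2) − (3)(1) = 13
V_4→V_1: (3)(6) − (-8)(2) = 34
Σ = -97
Area = |Σ|/2 = 48.5.
Hole:
Apply the shoelace (surveyor's) formula: 2A = Σ (x_i·y_{i+1} − x_{i+1}·y_i), indices taken mod 4.
Σ = (-1) + (25) + (16) + (-19) = 21
Area = |Σ|/2 = 10.5.
Net area = 48.5 − 10.5 = 38.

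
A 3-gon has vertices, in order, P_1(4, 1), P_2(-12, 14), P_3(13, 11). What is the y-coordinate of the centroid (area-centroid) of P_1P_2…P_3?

Apply the shoelace (surveyor's) formula. First the cross-terms c_i = x_i·y_{i+1} − x_{i+1}·y_i:
  68, -314, -31  ⇒  2A = -277, A = -138.5.
Then Σ (y_i + y_{i+1})·c_i = -7202, so ȳ = -7202 / (6·(-138.5)) = 26/3.

26/3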